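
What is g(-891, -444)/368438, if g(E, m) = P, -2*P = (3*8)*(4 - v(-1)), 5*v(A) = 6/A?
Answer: -156/921095 ≈ -0.00016936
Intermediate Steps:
v(A) = 6/(5*A) (v(A) = (6/A)/5 = 6/(5*A))
P = -312/5 (P = -3*8*(4 - 6/(5*(-1)))/2 = -12*(4 - 6*(-1)/5) = -12*(4 - 1*(-6/5)) = -12*(4 + 6/5) = -12*26/5 = -1/2*624/5 = -312/5 ≈ -62.400)
g(E, m) = -312/5
g(-891, -444)/368438 = -312/5/368438 = -312/5*1/368438 = -156/921095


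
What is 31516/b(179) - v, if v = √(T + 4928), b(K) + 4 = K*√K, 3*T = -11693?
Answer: 126064/5735323 - √9273/3 + 5641364*√179/5735323 ≈ -18.917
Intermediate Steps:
T = -11693/3 (T = (⅓)*(-11693) = -11693/3 ≈ -3897.7)
b(K) = -4 + K^(3/2) (b(K) = -4 + K*√K = -4 + K^(3/2))
v = √9273/3 (v = √(-11693/3 + 4928) = √(3091/3) = √9273/3 ≈ 32.099)
31516/b(179) - v = 31516/(-4 + 179^(3/2)) - √9273/3 = 31516/(-4 + 179*√179) - √9273/3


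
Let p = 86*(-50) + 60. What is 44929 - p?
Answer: 49169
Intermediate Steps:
p = -4240 (p = -4300 + 60 = -4240)
44929 - p = 44929 - 1*(-4240) = 44929 + 4240 = 49169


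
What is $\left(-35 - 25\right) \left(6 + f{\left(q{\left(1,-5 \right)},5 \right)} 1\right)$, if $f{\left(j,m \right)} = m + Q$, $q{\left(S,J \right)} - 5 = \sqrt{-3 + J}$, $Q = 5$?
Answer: $-960$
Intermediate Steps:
$q{\left(S,J \right)} = 5 + \sqrt{-3 + J}$
$f{\left(j,m \right)} = 5 + m$ ($f{\left(j,m \right)} = m + 5 = 5 + m$)
$\left(-35 - 25\right) \left(6 + f{\left(q{\left(1,-5 \right)},5 \right)} 1\right) = \left(-35 - 25\right) \left(6 + \left(5 + 5\right) 1\right) = - 60 \left(6 + 10 \cdot 1\right) = - 60 \left(6 + 10\right) = \left(-60\right) 16 = -960$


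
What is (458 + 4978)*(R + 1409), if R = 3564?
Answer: 27033228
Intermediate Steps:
(458 + 4978)*(R + 1409) = (458 + 4978)*(3564 + 1409) = 5436*4973 = 27033228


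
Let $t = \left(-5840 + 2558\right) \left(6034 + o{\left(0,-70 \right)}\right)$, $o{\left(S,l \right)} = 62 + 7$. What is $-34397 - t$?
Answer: $19995649$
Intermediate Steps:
$o{\left(S,l \right)} = 69$
$t = -20030046$ ($t = \left(-5840 + 2558\right) \left(6034 + 69\right) = \left(-3282\right) 6103 = -20030046$)
$-34397 - t = -34397 - -20030046 = -34397 + 20030046 = 19995649$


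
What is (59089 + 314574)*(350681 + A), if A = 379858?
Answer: 272975394357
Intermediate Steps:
(59089 + 314574)*(350681 + A) = (59089 + 314574)*(350681 + 379858) = 373663*730539 = 272975394357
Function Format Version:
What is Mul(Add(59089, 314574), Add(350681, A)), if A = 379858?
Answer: 272975394357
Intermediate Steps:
Mul(Add(59089, 314574), Add(350681, A)) = Mul(Add(59089, 314574), Add(350681, 379858)) = Mul(373663, 730539) = 272975394357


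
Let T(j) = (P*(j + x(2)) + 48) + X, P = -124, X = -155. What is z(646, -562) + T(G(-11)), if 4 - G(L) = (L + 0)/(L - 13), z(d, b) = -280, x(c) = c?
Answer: -6445/6 ≈ -1074.2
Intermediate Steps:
G(L) = 4 - L/(-13 + L) (G(L) = 4 - (L + 0)/(L - 13) = 4 - L/(-13 + L))
T(j) = -355 - 124*j (T(j) = (-124*(j + 2) + 48) - 155 = (-124*(2 + j) + 48) - 155 = ((-248 - 124*j) + 48) - 155 = (-200 - 124*j) - 155 = -355 - 124*j)
z(646, -562) + T(G(-11)) = -280 + (-355 - 124*(-52 + 3*(-11))/(-13 - 11)) = -280 + (-355 - 124*(-52 - 33)/(-24)) = -280 + (-355 - (-31)*(-85)/6) = -280 + (-355 - 124*85/24) = -280 + (-355 - 2635/6) = -280 - 4765/6 = -6445/6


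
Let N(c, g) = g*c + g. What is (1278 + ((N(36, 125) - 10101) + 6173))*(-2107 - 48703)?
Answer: -100349750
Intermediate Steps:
N(c, g) = g + c*g (N(c, g) = c*g + g = g + c*g)
(1278 + ((N(36, 125) - 10101) + 6173))*(-2107 - 48703) = (1278 + ((125*(1 + 36) - 10101) + 6173))*(-2107 - 48703) = (1278 + ((125*37 - 10101) + 6173))*(-50810) = (1278 + ((4625 - 10101) + 6173))*(-50810) = (1278 + (-5476 + 6173))*(-50810) = (1278 + 697)*(-50810) = 1975*(-50810) = -100349750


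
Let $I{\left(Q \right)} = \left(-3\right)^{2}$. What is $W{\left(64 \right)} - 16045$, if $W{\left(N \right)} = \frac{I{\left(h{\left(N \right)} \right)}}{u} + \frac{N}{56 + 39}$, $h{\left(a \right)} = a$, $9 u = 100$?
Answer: $- \frac{30482681}{1900} \approx -16044.0$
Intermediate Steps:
$u = \frac{100}{9}$ ($u = \frac{1}{9} \cdot 100 = \frac{100}{9} \approx 11.111$)
$I{\left(Q \right)} = 9$
$W{\left(N \right)} = \frac{81}{100} + \frac{N}{95}$ ($W{\left(N \right)} = \frac{9}{\frac{100}{9}} + \frac{N}{56 + 39} = 9 \cdot \frac{9}{100} + \frac{N}{95} = \frac{81}{100} + N \frac{1}{95} = \frac{81}{100} + \frac{N}{95}$)
$W{\left(64 \right)} - 16045 = \left(\frac{81}{100} + \frac{1}{95} \cdot 64\right) - 16045 = \left(\frac{81}{100} + \frac{64}{95}\right) - 16045 = \frac{2819}{1900} - 16045 = - \frac{30482681}{1900}$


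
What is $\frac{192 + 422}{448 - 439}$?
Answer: $\frac{614}{9} \approx 68.222$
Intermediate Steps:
$\frac{192 + 422}{448 - 439} = \frac{614}{9}$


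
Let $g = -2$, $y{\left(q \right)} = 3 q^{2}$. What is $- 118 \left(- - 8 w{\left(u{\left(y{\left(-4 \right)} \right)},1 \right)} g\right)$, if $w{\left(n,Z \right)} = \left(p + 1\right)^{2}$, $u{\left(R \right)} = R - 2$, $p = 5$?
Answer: $67968$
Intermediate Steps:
$u{\left(R \right)} = -2 + R$ ($u{\left(R \right)} = R - 2 = -2 + R$)
$w{\left(n,Z \right)} = 36$ ($w{\left(n,Z \right)} = \left(5 + 1\right)^{2} = 6^{2} = 36$)
$- 118 \left(- - 8 w{\left(u{\left(y{\left(-4 \right)} \right)},1 \right)} g\right) = - 118 \left(- \left(-8\right) 36 \left(-2\right)\right) = - 118 \left(- \left(-288\right) \left(-2\right)\right) = - 118 \left(\left(-1\right) 576\right) = \left(-118\right) \left(-576\right) = 67968$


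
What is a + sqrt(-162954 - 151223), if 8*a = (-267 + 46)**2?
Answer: 48841/8 + I*sqrt(314177) ≈ 6105.1 + 560.51*I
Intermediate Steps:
a = 48841/8 (a = (-267 + 46)**2/8 = (1/8)*(-221)**2 = (1/8)*48841 = 48841/8 ≈ 6105.1)
a + sqrt(-162954 - 151223) = 48841/8 + sqrt(-162954 - 151223) = 48841/8 + sqrt(-314177) = 48841/8 + I*sqrt(314177)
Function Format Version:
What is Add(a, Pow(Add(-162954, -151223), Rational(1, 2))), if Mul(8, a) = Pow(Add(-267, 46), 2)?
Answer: Add(Rational(48841, 8), Mul(I, Pow(314177, Rational(1, 2)))) ≈ Add(6105.1, Mul(560.51, I))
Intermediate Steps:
a = Rational(48841, 8) (a = Mul(Rational(1, 8), Pow(Add(-267, 46), 2)) = Mul(Rational(1, 8), Pow(-221, 2)) = Mul(Rational(1, 8), 48841) = Rational(48841, 8) ≈ 6105.1)
Add(a, Pow(Add(-162954, -151223), Rational(1, 2))) = Add(Rational(48841, 8), Pow(Add(-162954, -151223), Rational(1, 2))) = Add(Rational(48841, 8), Pow(-314177, Rational(1, 2))) = Add(Rational(48841, 8), Mul(I, Pow(314177, Rational(1, 2))))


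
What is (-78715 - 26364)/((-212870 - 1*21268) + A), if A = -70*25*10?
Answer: 105079/251638 ≈ 0.41758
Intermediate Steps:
A = -17500 (A = -1750*10 = -17500)
(-78715 - 26364)/((-212870 - 1*21268) + A) = (-78715 - 26364)/((-212870 - 1*21268) - 17500) = -105079/((-212870 - 21268) - 17500) = -105079/(-234138 - 17500) = -105079/(-251638) = -105079*(-1/251638) = 105079/251638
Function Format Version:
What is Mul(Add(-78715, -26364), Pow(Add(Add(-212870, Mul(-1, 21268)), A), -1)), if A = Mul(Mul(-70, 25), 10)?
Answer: Rational(105079, 251638) ≈ 0.41758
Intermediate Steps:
A = -17500 (A = Mul(-1750, 10) = -17500)
Mul(Add(-78715, -26364), Pow(Add(Add(-212870, Mul(-1, 21268)), A), -1)) = Mul(Add(-78715, -26364), Pow(Add(Add(-212870, Mul(-1, 21268)), -17500), -1)) = Mul(-105079, Pow(Add(Add(-212870, -21268), -17500), -1)) = Mul(-105079, Pow(Add(-234138, -17500), -1)) = Mul(-105079, Pow(-251638, -1)) = Mul(-105079, Rational(-1, 251638)) = Rational(105079, 251638)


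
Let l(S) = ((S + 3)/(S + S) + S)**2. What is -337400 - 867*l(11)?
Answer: -55030328/121 ≈ -4.5480e+5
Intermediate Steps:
l(S) = (S + (3 + S)/(2*S))**2 (l(S) = ((3 + S)/((2*S)) + S)**2 = ((3 + S)*(1/(2*S)) + S)**2 = ((3 + S)/(2*S) + S)**2 = (S + (3 + S)/(2*S))**2)
-337400 - 867*l(11) = -337400 - 867*(1/4)*(3 + 11 + 2*11**2)**2/11**2 = -337400 - 867*(1/4)*(1/121)*(3 + 11 + 2*121)**2 = -337400 - 867*(1/4)*(1/121)*(3 + 11 + 242)**2 = -337400 - 867*(1/4)*(1/121)*256**2 = -337400 - 867*(1/4)*(1/121)*65536 = -337400 - 867*16384/121 = -337400 - 1*14204928/121 = -337400 - 14204928/121 = -55030328/121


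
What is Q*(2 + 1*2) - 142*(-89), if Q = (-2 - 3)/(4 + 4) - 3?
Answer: 25247/2 ≈ 12624.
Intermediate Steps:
Q = -29/8 (Q = -5/8 - 3 = -29/8 ≈ -3.6250)
Q*(2 + 1*2) - 142*(-89) = -29*(2 + 1*2)/8 - 142*(-89) = -29*(2 + 2)/8 + 12638 = -29/8*4 + 12638 = -29/2 + 12638 = 25247/2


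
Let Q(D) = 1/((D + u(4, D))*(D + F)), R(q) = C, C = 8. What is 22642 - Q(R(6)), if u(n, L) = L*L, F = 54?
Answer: 101073887/4464 ≈ 22642.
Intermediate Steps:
u(n, L) = L²
R(q) = 8
Q(D) = 1/((54 + D)*(D + D²)) (Q(D) = 1/((D + D²)*(D + 54)) = 1/((D + D²)*(54 + D)) = 1/((54 + D)*(D + D²)))
22642 - Q(R(6)) = 22642 - 1/(8*(54 + 8² + 55*8)) = 22642 - 1/(8*(54 + 64 + 440)) = 22642 - 1/(8*558) = 22642 - 1*1/4464 = 22642 - 1/4464 = 101073887/4464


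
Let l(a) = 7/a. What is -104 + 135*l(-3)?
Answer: -419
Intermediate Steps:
-104 + 135*l(-3) = -104 + 135*(7/(-3)) = -104 + 135*(7*(-⅓)) = -104 + 135*(-7/3) = -104 - 315 = -419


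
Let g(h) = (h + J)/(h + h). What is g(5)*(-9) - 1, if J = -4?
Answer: -19/10 ≈ -1.9000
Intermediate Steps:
g(h) = (-4 + h)/(2*h) (g(h) = (h - 4)/(h + h) = (-4 + h)/((2*h)) = (-4 + h)*(1/(2*h)) = (-4 + h)/(2*h))
g(5)*(-9) - 1 = ((1/2)*(-4 + 5)/5)*(-9) - 1 = ((1/2)*(1/5)*1)*(-9) - 1 = (1/10)*(-9) - 1 = -9/10 - 1 = -19/10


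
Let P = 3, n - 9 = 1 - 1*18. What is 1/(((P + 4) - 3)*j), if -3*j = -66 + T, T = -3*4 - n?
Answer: 3/280 ≈ 0.010714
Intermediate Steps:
n = -8 (n = 9 + (1 - 1*18) = 9 + (1 - 18) = 9 - 17 = -8)
T = -4 (T = -3*4 - 1*(-8) = -12 + 8 = -4)
j = 70/3 (j = -(-66 - 4)/3 = -⅓*(-70) = 70/3 ≈ 23.333)
1/(((P + 4) - 3)*j) = 1/(((3 + 4) - 3)*(70/3)) = 1/((7 - 3)*(70/3)) = 1/(4*(70/3)) = 1/(280/3) = 3/280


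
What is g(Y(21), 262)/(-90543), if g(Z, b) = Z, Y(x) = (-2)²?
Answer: -4/90543 ≈ -4.4178e-5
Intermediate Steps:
Y(x) = 4
g(Y(21), 262)/(-90543) = 4/(-90543) = 4*(-1/90543) = -4/90543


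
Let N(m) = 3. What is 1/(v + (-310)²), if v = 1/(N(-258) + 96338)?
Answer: 96341/9258370101 ≈ 1.0406e-5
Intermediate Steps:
v = 1/96341 (v = 1/(3 + 96338) = 1/96341 ≈ 1.0380e-5)
1/(v + (-310)²) = 1/(1/96341 + (-310)²) = 1/(1/96341 + 96100) = 1/(9258370101/96341) = 96341/9258370101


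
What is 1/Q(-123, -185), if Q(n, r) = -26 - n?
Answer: 1/97 ≈ 0.010309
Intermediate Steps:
1/Q(-123, -185) = 1/(-26 - 1*(-123)) = 1/(-26 + 123) = 1/97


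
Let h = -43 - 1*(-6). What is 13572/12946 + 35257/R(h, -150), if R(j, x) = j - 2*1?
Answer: -227953907/252447 ≈ -902.98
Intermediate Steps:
h = -37 (h = -43 + 6 = -37)
R(j, x) = -2 + j (R(j, x) = j - 2 = -2 + j)
13572/12946 + 35257/R(h, -150) = 13572/12946 + 35257/(-2 - 37) = 13572*(1/12946) + 35257/(-39) = 6786/6473 + 35257*(-1/39) = 6786/6473 - 35257/39 = -227953907/252447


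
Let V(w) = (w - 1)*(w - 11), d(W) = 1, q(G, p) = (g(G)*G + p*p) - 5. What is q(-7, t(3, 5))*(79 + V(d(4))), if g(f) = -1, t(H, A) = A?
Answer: 2133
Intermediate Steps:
q(G, p) = -5 + p**2 - G (q(G, p) = (-G + p*p) - 5 = (-G + p**2) - 5 = (p**2 - G) - 5 = -5 + p**2 - G)
V(w) = (-1 + w)*(-11 + w)
q(-7, t(3, 5))*(79 + V(d(4))) = (-5 + 5**2 - 1*(-7))*(79 + (11 + 1**2 - 12*1)) = (-5 + 25 + 7)*(79 + (11 + 1 - 12)) = 27*(79 + 0) = 27*79 = 2133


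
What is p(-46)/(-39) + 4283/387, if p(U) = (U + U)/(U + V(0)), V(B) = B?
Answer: 55421/5031 ≈ 11.016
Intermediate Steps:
p(U) = 2 (p(U) = (U + U)/(U + 0) = (2*U)/U = 2)
p(-46)/(-39) + 4283/387 = 2/(-39) + 4283/387 = 2*(-1/39) + 4283*(1/387) = -2/39 + 4283/387 = 55421/5031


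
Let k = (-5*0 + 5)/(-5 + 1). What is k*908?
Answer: -1135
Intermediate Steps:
k = -5/4 (k = (0 + 5)/(-4) = 5*(-¼) = -5/4 ≈ -1.2500)
k*908 = -5/4*908 = -1135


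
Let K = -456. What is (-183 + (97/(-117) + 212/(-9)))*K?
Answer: 1229376/13 ≈ 94567.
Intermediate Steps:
(-183 + (97/(-117) + 212/(-9)))*K = (-183 + (97/(-117) + 212/(-9)))*(-456) = (-183 + (97*(-1/117) + 212*(-1/9)))*(-456) = (-183 + (-97/117 - 212/9))*(-456) = (-183 - 317/13)*(-456) = -2696/13*(-456) = 1229376/13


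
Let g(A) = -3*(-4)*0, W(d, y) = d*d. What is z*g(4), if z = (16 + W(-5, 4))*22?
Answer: 0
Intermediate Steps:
W(d, y) = d**2
g(A) = 0 (g(A) = 12*0 = 0)
z = 902 (z = (16 + (-5)**2)*22 = (16 + 25)*22 = 41*22 = 902)
z*g(4) = 902*0 = 0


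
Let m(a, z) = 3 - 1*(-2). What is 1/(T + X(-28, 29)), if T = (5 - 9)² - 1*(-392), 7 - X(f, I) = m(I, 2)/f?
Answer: 28/11625 ≈ 0.0024086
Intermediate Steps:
m(a, z) = 5 (m(a, z) = 3 + 2 = 5)
X(f, I) = 7 - 5/f
T = 408 (T = (-4)² + 392 = 16 + 392 = 408)
1/(T + X(-28, 29)) = 1/(408 + (7 - 5/(-28))) = 1/(408 + (7 - 5*(-1/28))) = 1/(408 + (7 + 5/28)) = 1/(408 + 201/28) = 1/(11625/28) = 28/11625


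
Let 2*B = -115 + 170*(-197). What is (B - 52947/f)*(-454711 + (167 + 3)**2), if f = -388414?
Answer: 1389479477518284/194207 ≈ 7.1546e+9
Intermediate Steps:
B = -33605/2 (B = (-115 + 170*(-197))/2 = (-115 - 33490)/2 = (1/2)*(-33605) = -33605/2 ≈ -16803.)
(B - 52947/f)*(-454711 + (167 + 3)**2) = (-33605/2 - 52947/(-388414))*(-454711 + (167 + 3)**2) = (-33605/2 - 52947*(-1/388414))*(-454711 + 170**2) = (-33605/2 + 52947/388414)*(-454711 + 28900) = -3263136644/194207*(-425811) = 1389479477518284/194207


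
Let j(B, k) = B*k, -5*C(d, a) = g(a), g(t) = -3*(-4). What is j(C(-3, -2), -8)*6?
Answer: 576/5 ≈ 115.20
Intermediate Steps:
g(t) = 12
C(d, a) = -12/5 (C(d, a) = -⅕*12 = -12/5)
j(C(-3, -2), -8)*6 = -12/5*(-8)*6 = (96/5)*6 = 576/5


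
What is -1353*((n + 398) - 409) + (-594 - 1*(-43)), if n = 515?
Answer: -682463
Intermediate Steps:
-1353*((n + 398) - 409) + (-594 - 1*(-43)) = -1353*((515 + 398) - 409) + (-594 - 1*(-43)) = -1353*(913 - 409) + (-594 + 43) = -1353*504 - 551 = -681912 - 551 = -682463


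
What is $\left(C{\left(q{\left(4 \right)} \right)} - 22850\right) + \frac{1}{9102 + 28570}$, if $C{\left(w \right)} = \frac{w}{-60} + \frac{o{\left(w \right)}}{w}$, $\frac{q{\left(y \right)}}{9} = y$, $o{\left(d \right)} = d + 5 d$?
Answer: $- \frac{4303008851}{188360} \approx -22845.0$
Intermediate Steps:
$o{\left(d \right)} = 6 d$
$q{\left(y \right)} = 9 y$
$C{\left(w \right)} = 6 - \frac{w}{60}$ ($C{\left(w \right)} = \frac{w}{-60} + \frac{6 w}{w} = w \left(- \frac{1}{60}\right) + 6 = - \frac{w}{60} + 6 = 6 - \frac{w}{60}$)
$\left(C{\left(q{\left(4 \right)} \right)} - 22850\right) + \frac{1}{9102 + 28570} = \left(\left(6 - \frac{9 \cdot 4}{60}\right) - 22850\right) + \frac{1}{9102 + 28570} = \left(\left(6 - \frac{3}{5}\right) - 22850\right) + \frac{1}{37672} = \left(\frac{27}{5} - 22850\right) + \frac{1}{37672} = - \frac{114223}{5} + \frac{1}{37672} = - \frac{4303008851}{188360}$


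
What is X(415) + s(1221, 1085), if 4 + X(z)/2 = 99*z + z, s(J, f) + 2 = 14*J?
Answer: 100084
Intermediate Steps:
s(J, f) = -2 + 14*J
X(z) = -8 + 200*z (X(z) = -8 + 2*(99*z + z) = -8 + 2*(100*z) = -8 + 200*z)
X(415) + s(1221, 1085) = (-8 + 200*415) + (-2 + 14*1221) = (-8 + 83000) + (-2 + 17094) = 82992 + 17092 = 100084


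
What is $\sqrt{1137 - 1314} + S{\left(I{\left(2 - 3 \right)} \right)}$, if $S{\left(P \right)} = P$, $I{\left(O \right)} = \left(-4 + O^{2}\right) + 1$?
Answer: $-2 + i \sqrt{177} \approx -2.0 + 13.304 i$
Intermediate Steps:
$I{\left(O \right)} = -3 + O^{2}$
$\sqrt{1137 - 1314} + S{\left(I{\left(2 - 3 \right)} \right)} = \sqrt{1137 - 1314} - \left(3 - \left(2 - 3\right)^{2}\right) = \sqrt{-177} - \left(3 - \left(2 - 3\right)^{2}\right) = i \sqrt{177} - \left(3 - \left(-1\right)^{2}\right) = i \sqrt{177} + \left(-3 + 1\right) = i \sqrt{177} - 2 = -2 + i \sqrt{177}$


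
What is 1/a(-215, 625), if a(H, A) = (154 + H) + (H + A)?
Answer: 1/349 ≈ 0.0028653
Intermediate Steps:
a(H, A) = 154 + A + 2*H (a(H, A) = (154 + H) + (A + H) = 154 + A + 2*H)
1/a(-215, 625) = 1/(154 + 625 + 2*(-215)) = 1/(154 + 625 - 430) = 1/349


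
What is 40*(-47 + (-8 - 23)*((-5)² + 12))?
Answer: -47760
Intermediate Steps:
40*(-47 + (-8 - 23)*((-5)² + 12)) = 40*(-47 - 31*(25 + 12)) = 40*(-47 - 31*37) = 40*(-47 - 1147) = 40*(-1194) = -47760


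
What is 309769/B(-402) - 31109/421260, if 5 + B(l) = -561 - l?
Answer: -8156149426/4317915 ≈ -1888.9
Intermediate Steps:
B(l) = -566 - l (B(l) = -5 + (-561 - l) = -566 - l)
309769/B(-402) - 31109/421260 = 309769/(-566 - 1*(-402)) - 31109/421260 = 309769/(-566 + 402) - 31109*1/421260 = 309769/(-164) - 31109/421260 = 309769*(-1/164) - 31109/421260 = -309769/164 - 31109/421260 = -8156149426/4317915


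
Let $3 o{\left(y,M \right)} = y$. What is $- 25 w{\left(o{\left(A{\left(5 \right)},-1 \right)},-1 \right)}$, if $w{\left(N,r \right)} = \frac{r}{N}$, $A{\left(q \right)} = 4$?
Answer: $\frac{75}{4} \approx 18.75$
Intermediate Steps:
$o{\left(y,M \right)} = \frac{y}{3}$
$- 25 w{\left(o{\left(A{\left(5 \right)},-1 \right)},-1 \right)} = - 25 \left(- \frac{1}{\frac{1}{3} \cdot 4}\right) = - 25 \left(- \frac{1}{\frac{4}{3}}\right) = - 25 \left(\left(-1\right) \frac{3}{4}\right) = \left(-25\right) \left(- \frac{3}{4}\right) = \frac{75}{4}$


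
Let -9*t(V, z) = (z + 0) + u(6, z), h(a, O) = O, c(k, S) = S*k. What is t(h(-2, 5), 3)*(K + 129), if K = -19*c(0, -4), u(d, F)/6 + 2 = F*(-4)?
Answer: 1161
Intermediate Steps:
u(d, F) = -12 - 24*F (u(d, F) = -12 + 6*(F*(-4)) = -12 + 6*(-4*F) = -12 - 24*F)
t(V, z) = 4/3 + 23*z/9 (t(V, z) = -((z + 0) + (-12 - 24*z))/9 = -(z + (-12 - 24*z))/9 = -(-12 - 23*z)/9 = 4/3 + 23*z/9)
K = 0 (K = -(-76)*0 = -19*0 = 0)
t(h(-2, 5), 3)*(K + 129) = (4/3 + (23/9)*3)*(0 + 129) = (4/3 + 23/3)*129 = 9*129 = 1161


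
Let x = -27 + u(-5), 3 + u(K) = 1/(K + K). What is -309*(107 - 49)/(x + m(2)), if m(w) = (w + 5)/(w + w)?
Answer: 119480/189 ≈ 632.17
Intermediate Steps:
u(K) = -3 + 1/(2*K) (u(K) = -3 + 1/(K + K) = -3 + 1/(2*K))
x = -301/10 (x = -27 + (-3 + (½)/(-5)) = -27 + (-3 + (½)*(-⅕)) = -27 + (-3 - ⅒) = -27 - 31/10 = -301/10 ≈ -30.100)
m(w) = (5 + w)/(2*w) (m(w) = (5 + w)/((2*w)) = (5 + w)*(1/(2*w)) = (5 + w)/(2*w))
-309*(107 - 49)/(x + m(2)) = -309*(107 - 49)/(-301/10 + (½)*(5 + 2)/2) = -17922/(-301/10 + (½)*(½)*7) = -17922/(-301/10 + 7/4) = -17922/(-567/20) = -17922*(-20)/567 = -309*(-1160/567) = 119480/189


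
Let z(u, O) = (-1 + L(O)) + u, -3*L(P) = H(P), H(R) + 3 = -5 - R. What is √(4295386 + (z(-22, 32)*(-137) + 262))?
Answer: √38672751/3 ≈ 2072.9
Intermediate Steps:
H(R) = -8 - R (H(R) = -3 + (-5 - R) = -8 - R)
L(P) = 8/3 + P/3 (L(P) = -(-8 - P)/3 = 8/3 + P/3)
z(u, O) = 5/3 + u + O/3 (z(u, O) = (-1 + (8/3 + O/3)) + u = (5/3 + O/3) + u = 5/3 + u + O/3)
√(4295386 + (z(-22, 32)*(-137) + 262)) = √(4295386 + ((5/3 - 22 + (⅓)*32)*(-137) + 262)) = √(4295386 + ((5/3 - 22 + 32/3)*(-137) + 262)) = √(4295386 + (-29/3*(-137) + 262)) = √(4295386 + (3973/3 + 262)) = √(4295386 + 4759/3) = √(12890917/3) = √38672751/3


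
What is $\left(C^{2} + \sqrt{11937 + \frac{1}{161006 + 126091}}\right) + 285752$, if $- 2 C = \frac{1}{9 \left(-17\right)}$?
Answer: $\frac{26756674273}{93636} + \frac{\sqrt{983903493888330}}{287097} \approx 2.8586 \cdot 10^{5}$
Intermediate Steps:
$C = \frac{1}{306}$ ($C = - \frac{1}{2 \cdot 9 \left(-17\right)} = - \frac{1}{2 \left(-153\right)} = \left(- \frac{1}{2}\right) \left(- \frac{1}{153}\right) = \frac{1}{306} \approx 0.003268$)
$\left(C^{2} + \sqrt{11937 + \frac{1}{161006 + 126091}}\right) + 285752 = \left(\left(\frac{1}{306}\right)^{2} + \sqrt{11937 + \frac{1}{161006 + 126091}}\right) + 285752 = \left(\frac{1}{93636} + \sqrt{11937 + \frac{1}{287097}}\right) + 285752 = \left(\frac{1}{93636} + \sqrt{\frac{3427076890}{287097}}\right) + 285752 = \left(\frac{1}{93636} + \frac{\sqrt{983903493888330}}{287097}\right) + 285752 = \frac{26756674273}{93636} + \frac{\sqrt{983903493888330}}{287097}$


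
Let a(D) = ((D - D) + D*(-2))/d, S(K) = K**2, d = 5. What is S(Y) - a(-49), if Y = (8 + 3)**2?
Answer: 73107/5 ≈ 14621.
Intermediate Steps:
Y = 121 (Y = 11**2 = 121)
a(D) = -2*D/5 (a(D) = ((D - D) + D*(-2))/5 = (0 - 2*D)*(1/5) = -2*D*(1/5) = -2*D/5)
S(Y) - a(-49) = 121**2 - (-2)*(-49)/5 = 14641 - 1*98/5 = 14641 - 98/5 = 73107/5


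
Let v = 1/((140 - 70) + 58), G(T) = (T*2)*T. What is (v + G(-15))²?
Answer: 3317875201/16384 ≈ 2.0251e+5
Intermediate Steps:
G(T) = 2*T² (G(T) = (2*T)*T = 2*T²)
v = 1/128 (v = 1/(70 + 58) = 1/128 ≈ 0.0078125)
(v + G(-15))² = (1/128 + 2*(-15)²)² = (1/128 + 2*225)² = (1/128 + 450)² = (57601/128)² = 3317875201/16384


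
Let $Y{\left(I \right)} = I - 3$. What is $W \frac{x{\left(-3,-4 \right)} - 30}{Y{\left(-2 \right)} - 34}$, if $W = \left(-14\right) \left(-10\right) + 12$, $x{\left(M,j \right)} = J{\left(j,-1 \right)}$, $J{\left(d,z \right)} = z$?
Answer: $\frac{4712}{39} \approx 120.82$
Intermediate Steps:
$x{\left(M,j \right)} = -1$
$Y{\left(I \right)} = -3 + I$ ($Y{\left(I \right)} = I - 3 = -3 + I$)
$W = 152$ ($W = 140 + 12 = 152$)
$W \frac{x{\left(-3,-4 \right)} - 30}{Y{\left(-2 \right)} - 34} = 152 \frac{-1 - 30}{\left(-3 - 2\right) - 34} = 152 \left(- \frac{31}{-5 - 34}\right) = 152 \left(- \frac{31}{-39}\right) = 152 \left(\left(-31\right) \left(- \frac{1}{39}\right)\right) = 152 \cdot \frac{31}{39} = \frac{4712}{39}$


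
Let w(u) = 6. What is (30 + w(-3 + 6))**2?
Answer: 1296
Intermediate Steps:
(30 + w(-3 + 6))**2 = (30 + 6)**2 = 36**2 = 1296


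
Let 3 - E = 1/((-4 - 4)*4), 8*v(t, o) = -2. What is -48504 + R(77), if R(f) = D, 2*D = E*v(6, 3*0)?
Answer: -12417121/256 ≈ -48504.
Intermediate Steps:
v(t, o) = -¼ (v(t, o) = (⅛)*(-2) = -¼)
E = 97/32 (E = 3 - 1/((-4 - 4)*4) = 3 - 1/((-8*4)) = 3 - 1/(-32) = 3 - 1*(-1/32) = 3 + 1/32 = 97/32 ≈ 3.0313)
D = -97/256 (D = ((97/32)*(-¼))/2 = (½)*(-97/128) = -97/256 ≈ -0.37891)
R(f) = -97/256
-48504 + R(77) = -48504 - 97/256 = -12417121/256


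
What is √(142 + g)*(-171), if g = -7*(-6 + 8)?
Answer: -1368*√2 ≈ -1934.6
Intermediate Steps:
g = -14 (g = -7*2 = -14)
√(142 + g)*(-171) = √(142 - 14)*(-171) = √128*(-171) = (8*√2)*(-171) = -1368*√2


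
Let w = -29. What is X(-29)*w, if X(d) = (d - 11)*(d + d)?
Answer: -67280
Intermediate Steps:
X(d) = 2*d*(-11 + d) (X(d) = (-11 + d)*(2*d) = 2*d*(-11 + d))
X(-29)*w = (2*(-29)*(-11 - 29))*(-29) = (2*(-29)*(-40))*(-29) = 2320*(-29) = -67280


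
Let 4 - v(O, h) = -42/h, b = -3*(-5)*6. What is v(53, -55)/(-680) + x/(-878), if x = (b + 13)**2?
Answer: -99233221/8209300 ≈ -12.088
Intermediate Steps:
b = 90 (b = 15*6 = 90)
x = 10609 (x = (90 + 13)**2 = 103**2 = 10609)
v(O, h) = 4 + 42/h (v(O, h) = 4 - (-42)/h = 4 + 42/h)
v(53, -55)/(-680) + x/(-878) = (4 + 42/(-55))/(-680) + 10609/(-878) = (4 + 42*(-1/55))*(-1/680) + 10609*(-1/878) = (4 - 42/55)*(-1/680) - 10609/878 = (178/55)*(-1/680) - 10609/878 = -89/18700 - 10609/878 = -99233221/8209300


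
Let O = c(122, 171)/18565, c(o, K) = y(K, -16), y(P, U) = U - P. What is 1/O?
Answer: -18565/187 ≈ -99.278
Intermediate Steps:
c(o, K) = -16 - K
O = -187/18565 (O = (-16 - 1*171)/18565 = (-16 - 171)*(1/18565) = -187*1/18565 = -187/18565 ≈ -0.010073)
1/O = 1/(-187/18565) = -18565/187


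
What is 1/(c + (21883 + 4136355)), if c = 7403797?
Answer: 1/11562035 ≈ 8.6490e-8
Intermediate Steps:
1/(c + (21883 + 4136355)) = 1/(7403797 + (21883 + 4136355)) = 1/(7403797 + 4158238) = 1/11562035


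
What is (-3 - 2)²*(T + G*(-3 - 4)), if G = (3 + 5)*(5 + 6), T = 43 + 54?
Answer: -12975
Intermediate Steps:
T = 97
G = 88 (G = 8*11 = 88)
(-3 - 2)²*(T + G*(-3 - 4)) = (-3 - 2)²*(97 + 88*(-3 - 4)) = (-5)²*(97 + 88*(-7)) = 25*(97 - 616) = 25*(-519) = -12975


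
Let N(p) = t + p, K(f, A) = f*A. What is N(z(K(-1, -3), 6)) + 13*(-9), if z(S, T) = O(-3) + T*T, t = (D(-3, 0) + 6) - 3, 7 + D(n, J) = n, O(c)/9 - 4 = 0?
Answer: -52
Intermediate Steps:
K(f, A) = A*f
O(c) = 36 (O(c) = 36 + 9*0 = 36 + 0 = 36)
D(n, J) = -7 + n
t = -7 (t = ((-7 - 3) + 6) - 3 = (-10 + 6) - 3 = -4 - 3 = -7)
z(S, T) = 36 + T**2 (z(S, T) = 36 + T*T = 36 + T**2)
N(p) = -7 + p
N(z(K(-1, -3), 6)) + 13*(-9) = (-7 + (36 + 6**2)) + 13*(-9) = (-7 + (36 + 36)) - 117 = (-7 + 72) - 117 = 65 - 117 = -52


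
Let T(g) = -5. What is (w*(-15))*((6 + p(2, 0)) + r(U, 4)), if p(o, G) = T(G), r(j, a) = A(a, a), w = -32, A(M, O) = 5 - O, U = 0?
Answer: 960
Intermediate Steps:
r(j, a) = 5 - a
p(o, G) = -5
(w*(-15))*((6 + p(2, 0)) + r(U, 4)) = (-32*(-15))*((6 - 5) + (5 - 1*4)) = 480*(1 + (5 - 4)) = 480*(1 + 1) = 480*2 = 960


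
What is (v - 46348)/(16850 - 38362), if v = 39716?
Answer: 829/2689 ≈ 0.30829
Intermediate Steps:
(v - 46348)/(16850 - 38362) = (39716 - 46348)/(16850 - 38362) = -6632/(-21512) = -6632*(-1/21512) = 829/2689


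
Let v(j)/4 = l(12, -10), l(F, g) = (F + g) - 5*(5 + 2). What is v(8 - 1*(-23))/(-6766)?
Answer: 66/3383 ≈ 0.019509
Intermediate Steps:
l(F, g) = -35 + F + g (l(F, g) = (F + g) - 5*7 = (F + g) - 35 = -35 + F + g)
v(j) = -132 (v(j) = 4*(-35 + 12 - 10) = 4*(-33) = -132)
v(8 - 1*(-23))/(-6766) = -132/(-6766) = -132*(-1/6766) = 66/3383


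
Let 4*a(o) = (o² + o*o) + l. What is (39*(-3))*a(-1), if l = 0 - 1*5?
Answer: 351/4 ≈ 87.750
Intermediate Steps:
l = -5 (l = 0 - 5 = -5)
a(o) = -5/4 + o²/2 (a(o) = ((o² + o*o) - 5)/4 = ((o² + o²) - 5)/4 = (2*o² - 5)/4 = (-5 + 2*o²)/4 = -5/4 + o²/2)
(39*(-3))*a(-1) = (39*(-3))*(-5/4 + (½)*(-1)²) = -117*(-5/4 + (½)*1) = -117*(-5/4 + ½) = -117*(-¾) = 351/4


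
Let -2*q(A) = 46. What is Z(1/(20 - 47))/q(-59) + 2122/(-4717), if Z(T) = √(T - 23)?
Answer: -2122/4717 - I*√1866/207 ≈ -0.44986 - 0.20868*I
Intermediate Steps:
q(A) = -23 (q(A) = -½*46 = -23)
Z(T) = √(-23 + T)
Z(1/(20 - 47))/q(-59) + 2122/(-4717) = √(-23 + 1/(20 - 47))/(-23) + 2122/(-4717) = √(-23 + 1/(-27))*(-1/23) + 2122*(-1/4717) = √(-23 - 1/27)*(-1/23) - 2122/4717 = √(-622/27)*(-1/23) - 2122/4717 = (I*√1866/9)*(-1/23) - 2122/4717 = -I*√1866/207 - 2122/4717 = -2122/4717 - I*√1866/207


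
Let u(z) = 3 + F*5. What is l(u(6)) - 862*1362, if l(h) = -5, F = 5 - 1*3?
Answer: -1174049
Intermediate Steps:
F = 2 (F = 5 - 3 = 2)
u(z) = 13 (u(z) = 3 + 2*5 = 3 + 10 = 13)
l(u(6)) - 862*1362 = -5 - 862*1362 = -5 - 1174044 = -1174049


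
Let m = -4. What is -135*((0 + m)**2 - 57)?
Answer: 5535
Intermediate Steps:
-135*((0 + m)**2 - 57) = -135*((0 - 4)**2 - 57) = -135*((-4)**2 - 57) = -135*(16 - 57) = -135*(-41) = 5535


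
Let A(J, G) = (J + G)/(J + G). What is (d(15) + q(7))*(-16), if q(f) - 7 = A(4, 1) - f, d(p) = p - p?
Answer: -16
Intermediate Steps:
d(p) = 0
A(J, G) = 1 (A(J, G) = (G + J)/(G + J) = 1)
q(f) = 8 - f (q(f) = 7 + (1 - f) = 8 - f)
(d(15) + q(7))*(-16) = (0 + (8 - 1*7))*(-16) = (0 + (8 - 7))*(-16) = (0 + 1)*(-16) = 1*(-16) = -16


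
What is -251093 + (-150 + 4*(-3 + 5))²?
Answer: -230929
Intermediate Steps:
-251093 + (-150 + 4*(-3 + 5))² = -251093 + (-150 + 4*2)² = -251093 + (-150 + 8)² = -251093 + (-142)² = -251093 + 20164 = -230929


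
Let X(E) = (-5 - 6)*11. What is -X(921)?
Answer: 121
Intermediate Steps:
X(E) = -121 (X(E) = -11*11 = -121)
-X(921) = -1*(-121) = 121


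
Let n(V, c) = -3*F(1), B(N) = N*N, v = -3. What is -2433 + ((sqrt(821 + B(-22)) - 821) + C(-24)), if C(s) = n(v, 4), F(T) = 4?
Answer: -3266 + 3*sqrt(145) ≈ -3229.9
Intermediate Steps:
B(N) = N**2
n(V, c) = -12 (n(V, c) = -3*4 = -12)
C(s) = -12
-2433 + ((sqrt(821 + B(-22)) - 821) + C(-24)) = -2433 + ((sqrt(821 + (-22)**2) - 821) - 12) = -2433 + ((sqrt(821 + 484) - 821) - 12) = -2433 + ((sqrt(1305) - 821) - 12) = -2433 + ((3*sqrt(145) - 821) - 12) = -2433 + ((-821 + 3*sqrt(145)) - 12) = -2433 + (-833 + 3*sqrt(145)) = -3266 + 3*sqrt(145)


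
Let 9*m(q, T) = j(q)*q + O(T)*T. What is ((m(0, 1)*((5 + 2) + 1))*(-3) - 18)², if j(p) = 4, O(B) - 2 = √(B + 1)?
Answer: 1676/3 + 1120*√2/9 ≈ 734.66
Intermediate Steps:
O(B) = 2 + √(1 + B) (O(B) = 2 + √(B + 1) = 2 + √(1 + B))
m(q, T) = 4*q/9 + T*(2 + √(1 + T))/9 (m(q, T) = (4*q + (2 + √(1 + T))*T)/9 = (4*q + T*(2 + √(1 + T)))/9 = 4*q/9 + T*(2 + √(1 + T))/9)
((m(0, 1)*((5 + 2) + 1))*(-3) - 18)² = ((((4/9)*0 + (⅑)*1*(2 + √(1 + 1)))*((5 + 2) + 1))*(-3) - 18)² = (((0 + (⅑)*1*(2 + √2))*(7 + 1))*(-3) - 18)² = (((0 + (2/9 + √2/9))*8)*(-3) - 18)² = (((2/9 + √2/9)*8)*(-3) - 18)² = ((16/9 + 8*√2/9)*(-3) - 18)² = ((-16/3 - 8*√2/3) - 18)² = (-70/3 - 8*√2/3)²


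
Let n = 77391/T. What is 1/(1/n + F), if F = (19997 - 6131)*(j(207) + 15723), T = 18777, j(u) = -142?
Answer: 25797/5573342434621 ≈ 4.6286e-9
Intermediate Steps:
F = 216046146 (F = (19997 - 6131)*(-142 + 15723) = 13866*15581 = 216046146)
n = 25797/6259 (n = 77391/18777 = 77391*(1/18777) = 25797/6259 ≈ 4.1216)
1/(1/n + F) = 1/(1/(25797/6259) + 216046146) = 1/(6259/25797 + 216046146) = 1/(5573342434621/25797) = 25797/5573342434621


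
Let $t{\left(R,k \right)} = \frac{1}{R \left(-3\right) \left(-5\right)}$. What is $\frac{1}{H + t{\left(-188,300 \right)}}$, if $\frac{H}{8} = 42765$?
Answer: $\frac{2820}{964778399} \approx 2.923 \cdot 10^{-6}$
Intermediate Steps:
$H = 342120$ ($H = 8 \cdot 42765 = 342120$)
$t{\left(R,k \right)} = \frac{1}{15 R}$ ($t{\left(R,k \right)} = \frac{1}{- 3 R \left(-5\right)} = \frac{1}{15 R}$)
$\frac{1}{H + t{\left(-188,300 \right)}} = \frac{1}{342120 + \frac{1}{15 \left(-188\right)}} = \frac{1}{342120 + \frac{1}{15} \left(- \frac{1}{188}\right)} = \frac{1}{342120 - \frac{1}{2820}} = \frac{1}{\frac{964778399}{2820}} = \frac{2820}{964778399}$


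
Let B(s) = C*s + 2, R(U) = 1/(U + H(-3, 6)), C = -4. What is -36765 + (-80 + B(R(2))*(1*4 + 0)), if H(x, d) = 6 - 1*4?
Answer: -36841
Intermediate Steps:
H(x, d) = 2 (H(x, d) = 6 - 4 = 2)
R(U) = 1/(2 + U) (R(U) = 1/(U + 2) = 1/(2 + U))
B(s) = 2 - 4*s (B(s) = -4*s + 2 = 2 - 4*s)
-36765 + (-80 + B(R(2))*(1*4 + 0)) = -36765 + (-80 + (2 - 4/(2 + 2))*(1*4 + 0)) = -36765 + (-80 + (2 - 4/4)*(4 + 0)) = -36765 + (-80 + (2 - 4*¼)*4) = -36765 + (-80 + (2 - 1)*4) = -36765 + (-80 + 1*4) = -36765 + (-80 + 4) = -36765 - 76 = -36841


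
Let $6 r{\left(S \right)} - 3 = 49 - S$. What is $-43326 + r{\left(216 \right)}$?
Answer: $- \frac{130060}{3} \approx -43353.0$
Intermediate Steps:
$r{\left(S \right)} = \frac{26}{3} - \frac{S}{6}$ ($r{\left(S \right)} = \frac{1}{2} + \frac{49 - S}{6} = \frac{1}{2} - \left(- \frac{49}{6} + \frac{S}{6}\right) = \frac{26}{3} - \frac{S}{6}$)
$-43326 + r{\left(216 \right)} = -43326 + \left(\frac{26}{3} - 36\right) = -43326 - \frac{82}{3} = - \frac{130060}{3}$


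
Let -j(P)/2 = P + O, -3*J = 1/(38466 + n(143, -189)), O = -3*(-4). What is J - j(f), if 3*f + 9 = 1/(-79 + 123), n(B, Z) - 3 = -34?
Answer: 45699193/2536710 ≈ 18.015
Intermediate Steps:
n(B, Z) = -31 (n(B, Z) = 3 - 34 = -31)
f = -395/132 (f = -3 + 1/(3*(-79 + 123)) = -3 + (⅓)/44 = -3 + (⅓)*(1/44) = -3 + 1/132 = -395/132 ≈ -2.9924)
O = 12
J = -1/115305 (J = -1/(3*(38466 - 31)) = -⅓/38435 = -⅓*1/38435 = -1/115305 ≈ -8.6727e-6)
j(P) = -24 - 2*P (j(P) = -2*(P + 12) = -2*(12 + P) = -24 - 2*P)
J - j(f) = -1/115305 - (-24 - 2*(-395/132)) = -1/115305 - (-24 + 395/66) = -1/115305 - 1*(-1189/66) = -1/115305 + 1189/66 = 45699193/2536710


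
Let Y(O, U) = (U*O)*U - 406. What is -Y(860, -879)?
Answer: -664470854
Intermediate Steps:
Y(O, U) = -406 + O*U² (Y(O, U) = (O*U)*U - 406 = O*U² - 406 = -406 + O*U²)
-Y(860, -879) = -(-406 + 860*(-879)²) = -(-406 + 860*772641) = -(-406 + 664471260) = -1*664470854 = -664470854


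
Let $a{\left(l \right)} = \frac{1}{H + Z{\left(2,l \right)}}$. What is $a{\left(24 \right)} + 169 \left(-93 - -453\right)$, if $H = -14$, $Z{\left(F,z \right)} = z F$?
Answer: $\frac{2068561}{34} \approx 60840.0$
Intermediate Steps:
$Z{\left(F,z \right)} = F z$
$a{\left(l \right)} = \frac{1}{-14 + 2 l}$
$a{\left(24 \right)} + 169 \left(-93 - -453\right) = \frac{1}{2 \left(-7 + 24\right)} + 169 \left(-93 - -453\right) = \frac{1}{2 \cdot 17} + 169 \left(-93 + 453\right) = \frac{1}{2} \cdot \frac{1}{17} + 169 \cdot 360 = \frac{1}{34} + 60840 = \frac{2068561}{34}$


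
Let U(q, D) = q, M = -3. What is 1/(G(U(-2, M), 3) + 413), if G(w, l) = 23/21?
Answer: 21/8696 ≈ 0.0024149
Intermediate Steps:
G(w, l) = 23/21 (G(w, l) = 23*(1/21) = 23/21)
1/(G(U(-2, M), 3) + 413) = 1/(23/21 + 413) = 1/(8696/21) = 21/8696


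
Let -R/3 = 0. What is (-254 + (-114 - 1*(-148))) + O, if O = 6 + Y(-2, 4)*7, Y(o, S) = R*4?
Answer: -214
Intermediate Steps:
R = 0 (R = -3*0 = 0)
Y(o, S) = 0 (Y(o, S) = 0*4 = 0)
O = 6 (O = 6 + 0*7 = 6 + 0 = 6)
(-254 + (-114 - 1*(-148))) + O = (-254 + (-114 - 1*(-148))) + 6 = (-254 + (-114 + 148)) + 6 = (-254 + 34) + 6 = -220 + 6 = -214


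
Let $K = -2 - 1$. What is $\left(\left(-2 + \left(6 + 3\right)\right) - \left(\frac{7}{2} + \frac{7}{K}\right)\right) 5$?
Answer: $\frac{175}{6} \approx 29.167$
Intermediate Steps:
$K = -3$ ($K = -2 - 1 = -3$)
$\left(\left(-2 + \left(6 + 3\right)\right) - \left(\frac{7}{2} + \frac{7}{K}\right)\right) 5 = \left(\left(-2 + \left(6 + 3\right)\right) - \left(- \frac{7}{3} + \frac{7}{2}\right)\right) 5 = \left(\left(-2 + 9\right) - \frac{7}{6}\right) 5 = \left(7 + \left(\frac{7}{3} - \frac{7}{2}\right)\right) 5 = \left(7 - \frac{7}{6}\right) 5 = \frac{35}{6} \cdot 5 = \frac{175}{6}$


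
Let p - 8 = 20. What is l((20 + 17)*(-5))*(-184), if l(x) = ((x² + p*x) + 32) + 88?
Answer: -5366360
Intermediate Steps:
p = 28 (p = 8 + 20 = 28)
l(x) = 120 + x² + 28*x (l(x) = ((x² + 28*x) + 32) + 88 = (32 + x² + 28*x) + 88 = 120 + x² + 28*x)
l((20 + 17)*(-5))*(-184) = (120 + ((20 + 17)*(-5))² + 28*((20 + 17)*(-5)))*(-184) = (120 + (37*(-5))² + 28*(37*(-5)))*(-184) = (120 + (-185)² + 28*(-185))*(-184) = (120 + 34225 - 5180)*(-184) = 29165*(-184) = -5366360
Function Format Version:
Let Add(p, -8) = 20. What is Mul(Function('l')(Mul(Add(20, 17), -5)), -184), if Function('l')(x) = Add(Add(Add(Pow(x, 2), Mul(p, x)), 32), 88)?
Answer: -5366360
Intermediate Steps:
p = 28 (p = Add(8, 20) = 28)
Function('l')(x) = Add(120, Pow(x, 2), Mul(28, x)) (Function('l')(x) = Add(Add(Add(Pow(x, 2), Mul(28, x)), 32), 88) = Add(Add(32, Pow(x, 2), Mul(28, x)), 88) = Add(120, Pow(x, 2), Mul(28, x)))
Mul(Function('l')(Mul(Add(20, 17), -5)), -184) = Mul(Add(120, Pow(Mul(Add(20, 17), -5), 2), Mul(28, Mul(Add(20, 17), -5))), -184) = Mul(Add(120, Pow(Mul(37, -5), 2), Mul(28, Mul(37, -5))), -184) = Mul(Add(120, Pow(-185, 2), Mul(28, -185)), -184) = Mul(Add(120, 34225, -5180), -184) = Mul(29165, -184) = -5366360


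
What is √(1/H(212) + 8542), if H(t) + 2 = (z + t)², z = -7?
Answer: √15084595704741/42023 ≈ 92.423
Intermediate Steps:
H(t) = -2 + (-7 + t)²
√(1/H(212) + 8542) = √(1/(-2 + (-7 + 212)²) + 8542) = √(1/(-2 + 205²) + 8542) = √(1/(-2 + 42025) + 8542) = √(1/42023 + 8542) = √(358960467/42023) = √15084595704741/42023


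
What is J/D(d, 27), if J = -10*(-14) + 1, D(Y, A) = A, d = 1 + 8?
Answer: 47/9 ≈ 5.2222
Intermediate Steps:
d = 9
J = 141 (J = 140 + 1 = 141)
J/D(d, 27) = 141/27 = 141*(1/27) = 47/9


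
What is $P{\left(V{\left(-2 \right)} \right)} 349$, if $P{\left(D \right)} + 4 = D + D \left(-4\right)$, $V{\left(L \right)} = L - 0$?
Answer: $698$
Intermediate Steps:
$V{\left(L \right)} = L$ ($V{\left(L \right)} = L + 0 = L$)
$P{\left(D \right)} = -4 - 3 D$ ($P{\left(D \right)} = -4 + \left(D + D \left(-4\right)\right) = -4 + \left(D - 4 D\right) = -4 - 3 D$)
$P{\left(V{\left(-2 \right)} \right)} 349 = \left(-4 - -6\right) 349 = \left(-4 + 6\right) 349 = 2 \cdot 349 = 698$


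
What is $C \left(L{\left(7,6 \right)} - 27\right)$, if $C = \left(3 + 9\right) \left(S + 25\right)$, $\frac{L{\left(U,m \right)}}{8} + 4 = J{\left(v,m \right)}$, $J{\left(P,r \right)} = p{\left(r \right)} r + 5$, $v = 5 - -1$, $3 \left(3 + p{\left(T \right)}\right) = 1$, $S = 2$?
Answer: $-47628$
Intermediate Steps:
$p{\left(T \right)} = - \frac{8}{3}$ ($p{\left(T \right)} = -3 + \frac{1}{3} \cdot 1 = -3 + \frac{1}{3} = - \frac{8}{3}$)
$v = 6$ ($v = 5 + 1 = 6$)
$J{\left(P,r \right)} = 5 - \frac{8 r}{3}$ ($J{\left(P,r \right)} = - \frac{8 r}{3} + 5 = 5 - \frac{8 r}{3}$)
$L{\left(U,m \right)} = 8 - \frac{64 m}{3}$ ($L{\left(U,m \right)} = -32 + 8 \left(5 - \frac{8 m}{3}\right) = -32 - \left(-40 + \frac{64 m}{3}\right) = 8 - \frac{64 m}{3}$)
$C = 324$ ($C = \left(3 + 9\right) \left(2 + 25\right) = 12 \cdot 27 = 324$)
$C \left(L{\left(7,6 \right)} - 27\right) = 324 \left(\left(8 - 128\right) - 27\right) = 324 \left(-120 - 27\right) = 324 \left(-147\right) = -47628$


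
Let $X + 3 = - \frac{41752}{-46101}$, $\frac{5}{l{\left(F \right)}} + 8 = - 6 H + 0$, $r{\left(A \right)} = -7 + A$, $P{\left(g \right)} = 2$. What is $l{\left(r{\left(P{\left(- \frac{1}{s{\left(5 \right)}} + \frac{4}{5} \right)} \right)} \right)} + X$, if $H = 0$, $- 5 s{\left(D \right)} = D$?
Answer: $- \frac{1002913}{368808} \approx -2.7193$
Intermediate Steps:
$s{\left(D \right)} = - \frac{D}{5}$
$l{\left(F \right)} = - \frac{5}{8}$ ($l{\left(F \right)} = \frac{5}{-8 + \left(\left(-6\right) 0 + 0\right)} = \frac{5}{-8 + \left(0 + 0\right)} = \frac{5}{-8 + 0} = \frac{5}{-8} = 5 \left(- \frac{1}{8}\right) = - \frac{5}{8}$)
$X = - \frac{96551}{46101}$ ($X = -3 - \frac{41752}{-46101} = -3 - - \frac{41752}{46101} = -3 + \frac{41752}{46101} = - \frac{96551}{46101} \approx -2.0943$)
$l{\left(r{\left(P{\left(- \frac{1}{s{\left(5 \right)}} + \frac{4}{5} \right)} \right)} \right)} + X = - \frac{5}{8} - \frac{96551}{46101} = - \frac{1002913}{368808}$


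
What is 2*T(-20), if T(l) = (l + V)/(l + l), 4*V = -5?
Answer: 17/16 ≈ 1.0625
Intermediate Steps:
V = -5/4 (V = (1/4)*(-5) = -5/4 ≈ -1.2500)
T(l) = (-5/4 + l)/(2*l) (T(l) = (l - 5/4)/(l + l) = (-5/4 + l)/((2*l)) = (-5/4 + l)*(1/(2*l)) = (-5/4 + l)/(2*l))
2*T(-20) = 2*((1/8)*(-5 + 4*(-20))/(-20)) = 2*((1/8)*(-1/20)*(-5 - 80)) = 2*((1/8)*(-1/20)*(-85)) = 2*(17/32) = 17/16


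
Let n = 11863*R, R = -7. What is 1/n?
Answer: -1/83041 ≈ -1.2042e-5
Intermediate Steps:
n = -83041 (n = 11863*(-7) = -83041)
1/n = 1/(-83041) = -1/83041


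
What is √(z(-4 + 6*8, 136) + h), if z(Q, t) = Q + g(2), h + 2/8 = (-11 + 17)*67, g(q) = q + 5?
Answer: √1811/2 ≈ 21.278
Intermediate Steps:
g(q) = 5 + q
h = 1607/4 (h = -¼ + (-11 + 17)*67 = -¼ + 6*67 = -¼ + 402 = 1607/4 ≈ 401.75)
z(Q, t) = 7 + Q (z(Q, t) = Q + (5 + 2) = Q + 7 = 7 + Q)
√(z(-4 + 6*8, 136) + h) = √((7 + (-4 + 6*8)) + 1607/4) = √((7 + (-4 + 48)) + 1607/4) = √((7 + 44) + 1607/4) = √(51 + 1607/4) = √(1811/4) = √1811/2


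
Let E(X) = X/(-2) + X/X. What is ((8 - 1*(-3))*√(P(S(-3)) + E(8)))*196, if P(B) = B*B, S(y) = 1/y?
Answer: 2156*I*√26/3 ≈ 3664.5*I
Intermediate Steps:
P(B) = B²
E(X) = 1 - X/2 (E(X) = X*(-½) + 1 = -X/2 + 1 = 1 - X/2)
((8 - 1*(-3))*√(P(S(-3)) + E(8)))*196 = ((8 - 1*(-3))*√((1/(-3))² + (1 - ½*8)))*196 = ((8 + 3)*√((-⅓)² + (1 - 4)))*196 = (11*√(⅑ - 3))*196 = (11*√(-26/9))*196 = (11*(I*√26/3))*196 = (11*I*√26/3)*196 = 2156*I*√26/3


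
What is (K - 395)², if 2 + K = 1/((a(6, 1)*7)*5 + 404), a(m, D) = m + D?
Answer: 66384553104/421201 ≈ 1.5761e+5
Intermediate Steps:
a(m, D) = D + m
K = -1297/649 (K = -2 + 1/(((1 + 6)*7)*5 + 404) = -2 + 1/((7*7)*5 + 404) = -2 + 1/(49*5 + 404) = -2 + 1/(245 + 404) = -2 + 1/649 = -1297/649 ≈ -1.9985)
(K - 395)² = (-1297/649 - 395)² = (-257652/649)² = 66384553104/421201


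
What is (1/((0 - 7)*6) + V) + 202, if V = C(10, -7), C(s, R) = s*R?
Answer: 5543/42 ≈ 131.98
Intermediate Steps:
C(s, R) = R*s
V = -70 (V = -7*10 = -70)
(1/((0 - 7)*6) + V) + 202 = (1/((0 - 7)*6) - 70) + 202 = (1/(-7*6) - 70) + 202 = (1/(-42) - 70) + 202 = (-1/42 - 70) + 202 = -2941/42 + 202 = 5543/42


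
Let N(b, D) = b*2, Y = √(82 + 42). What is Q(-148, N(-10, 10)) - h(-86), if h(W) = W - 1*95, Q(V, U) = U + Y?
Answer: 161 + 2*√31 ≈ 172.14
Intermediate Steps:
Y = 2*√31 (Y = √124 = 2*√31 ≈ 11.136)
N(b, D) = 2*b
Q(V, U) = U + 2*√31
h(W) = -95 + W (h(W) = W - 95 = -95 + W)
Q(-148, N(-10, 10)) - h(-86) = (2*(-10) + 2*√31) - (-95 - 86) = (-20 + 2*√31) - 1*(-181) = (-20 + 2*√31) + 181 = 161 + 2*√31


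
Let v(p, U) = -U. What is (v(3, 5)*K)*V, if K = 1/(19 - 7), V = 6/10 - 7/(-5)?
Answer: -⅚ ≈ -0.83333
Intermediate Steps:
V = 2 (V = 6*(⅒) - 7*(-⅕) = ⅗ + 7/5 = 2)
K = 1/12 ≈ 0.083333
(v(3, 5)*K)*V = (-1*5*(1/12))*2 = -5*1/12*2 = -5/12*2 = -⅚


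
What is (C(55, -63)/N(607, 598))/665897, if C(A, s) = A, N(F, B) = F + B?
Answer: 11/160481177 ≈ 6.8544e-8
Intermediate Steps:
N(F, B) = B + F
(C(55, -63)/N(607, 598))/665897 = (55/(598 + 607))/665897 = (55/1205)*(1/665897) = (55*(1/1205))*(1/665897) = (11/241)*(1/665897) = 11/160481177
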